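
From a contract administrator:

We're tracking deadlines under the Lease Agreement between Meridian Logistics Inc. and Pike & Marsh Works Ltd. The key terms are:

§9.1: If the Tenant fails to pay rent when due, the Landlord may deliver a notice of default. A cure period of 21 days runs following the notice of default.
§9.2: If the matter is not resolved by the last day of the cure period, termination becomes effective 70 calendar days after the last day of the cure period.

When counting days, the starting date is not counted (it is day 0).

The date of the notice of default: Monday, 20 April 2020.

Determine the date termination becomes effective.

20 July 2020

Adding 21 calendar days to 20 April 2020 gives 11 May 2020, which is the last day of the cure period.
Adding 70 calendar days to 11 May 2020 gives 20 July 2020, which is the date termination becomes effective.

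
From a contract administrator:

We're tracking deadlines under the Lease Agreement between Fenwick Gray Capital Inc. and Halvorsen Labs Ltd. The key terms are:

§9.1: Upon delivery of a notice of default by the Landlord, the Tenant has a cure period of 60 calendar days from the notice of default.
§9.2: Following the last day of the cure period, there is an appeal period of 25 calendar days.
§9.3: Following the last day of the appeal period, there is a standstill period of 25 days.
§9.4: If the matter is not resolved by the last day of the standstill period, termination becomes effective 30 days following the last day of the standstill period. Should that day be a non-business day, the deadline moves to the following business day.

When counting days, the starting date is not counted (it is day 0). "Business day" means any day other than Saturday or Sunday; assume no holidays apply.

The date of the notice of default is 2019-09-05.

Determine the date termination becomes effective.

2020-01-23

The last day of the cure period: 2019-09-05 + 60 days = 2019-11-04.
The last day of the appeal period: 2019-11-04 + 25 days = 2019-11-29.
Adding 25 calendar days to 2019-11-29 gives 2019-12-24, which is the last day of the standstill period.
The date termination becomes effective: 30 calendar days after 2019-12-24 is 2020-01-23. 2020-01-23 is a Thursday, so no roll-forward applies.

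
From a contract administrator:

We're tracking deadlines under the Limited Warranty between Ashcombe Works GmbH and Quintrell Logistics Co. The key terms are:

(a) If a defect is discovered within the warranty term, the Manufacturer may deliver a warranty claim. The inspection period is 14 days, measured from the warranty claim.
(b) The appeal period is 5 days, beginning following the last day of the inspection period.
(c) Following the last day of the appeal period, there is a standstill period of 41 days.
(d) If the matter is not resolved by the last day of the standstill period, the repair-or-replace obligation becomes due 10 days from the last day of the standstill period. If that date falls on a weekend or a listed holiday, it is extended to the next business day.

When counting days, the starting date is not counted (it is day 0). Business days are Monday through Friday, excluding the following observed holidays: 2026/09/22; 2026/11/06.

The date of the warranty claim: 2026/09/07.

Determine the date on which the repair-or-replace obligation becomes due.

2026/11/16

The last day of the inspection period: 2026/09/07 + 14 days = 2026/09/21.
The last day of the appeal period: 2026/09/21 + 5 days = 2026/09/26.
Adding 41 calendar days to 2026/09/26 gives 2026/11/06, which is the last day of the standstill period.
The date on which the repair-or-replace obligation becomes due: 2026/11/06 + 10 days = 2026/11/16. 2026/11/16 is a Monday and is not a listed holiday, so no roll-forward applies.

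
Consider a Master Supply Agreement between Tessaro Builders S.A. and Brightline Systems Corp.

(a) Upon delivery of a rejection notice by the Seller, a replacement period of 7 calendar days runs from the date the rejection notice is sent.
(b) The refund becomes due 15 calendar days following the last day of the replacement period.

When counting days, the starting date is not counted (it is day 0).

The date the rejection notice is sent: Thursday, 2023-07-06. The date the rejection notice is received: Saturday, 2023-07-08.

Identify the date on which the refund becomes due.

Adding 7 calendar days to 2023-07-06 gives 2023-07-13, which is the last day of the replacement period.
Adding 15 calendar days to 2023-07-13 gives 2023-07-28, which is the date on which the refund becomes due.

2023-07-28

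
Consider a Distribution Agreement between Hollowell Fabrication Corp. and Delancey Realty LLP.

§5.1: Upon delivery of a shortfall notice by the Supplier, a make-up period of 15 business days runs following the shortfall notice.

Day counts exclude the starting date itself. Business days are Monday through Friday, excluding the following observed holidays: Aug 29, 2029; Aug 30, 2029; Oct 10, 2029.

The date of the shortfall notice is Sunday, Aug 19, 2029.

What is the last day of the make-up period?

Sep 11, 2029

The last day of the make-up period: 15 business days after Sunday, Aug 19, 2029, skipping weekends and the listed holidays on Aug 29, Aug 30 — Aug 20, Aug 21, Aug 22, Aug 23, …, Sep 7, Sep 10, Sep 11 — lands on Tuesday, Sep 11, 2029.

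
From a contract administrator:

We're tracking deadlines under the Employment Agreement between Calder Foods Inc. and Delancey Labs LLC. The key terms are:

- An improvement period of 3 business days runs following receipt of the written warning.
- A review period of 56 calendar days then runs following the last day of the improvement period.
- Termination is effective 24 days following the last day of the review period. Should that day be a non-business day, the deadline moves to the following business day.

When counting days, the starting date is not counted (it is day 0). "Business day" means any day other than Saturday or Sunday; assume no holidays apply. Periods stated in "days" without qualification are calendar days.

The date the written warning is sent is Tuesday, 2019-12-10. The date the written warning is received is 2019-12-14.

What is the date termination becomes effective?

From Saturday, 2019-12-14, 3 business days (Dec 16, Dec 17, Dec 18, skipping weekends) brings us to Wednesday, 2019-12-18, which is the last day of the improvement period.
Adding 56 calendar days to 2019-12-18 gives 2020-02-12, which is the last day of the review period.
Adding 24 calendar days to 2020-02-12 gives 2020-03-07, which is the date termination becomes effective. That falls on a Saturday, so it rolls to the next business day, Monday, 2020-03-09.

2020-03-09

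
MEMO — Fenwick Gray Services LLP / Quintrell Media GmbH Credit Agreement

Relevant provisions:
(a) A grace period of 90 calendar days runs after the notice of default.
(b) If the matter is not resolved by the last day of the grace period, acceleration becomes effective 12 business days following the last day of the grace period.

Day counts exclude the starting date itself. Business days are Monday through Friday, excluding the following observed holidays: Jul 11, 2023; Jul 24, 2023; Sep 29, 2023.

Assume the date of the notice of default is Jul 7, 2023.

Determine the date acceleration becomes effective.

Oct 23, 2023

The last day of the grace period: Jul 7, 2023 + 90 days = Oct 5, 2023.
The date acceleration becomes effective: 12 business days after Thursday, Oct 5, 2023, skipping weekends — Oct 6, Oct 9, Oct 10, Oct 11, …, Oct 19, Oct 20, Oct 23 — lands on Monday, Oct 23, 2023.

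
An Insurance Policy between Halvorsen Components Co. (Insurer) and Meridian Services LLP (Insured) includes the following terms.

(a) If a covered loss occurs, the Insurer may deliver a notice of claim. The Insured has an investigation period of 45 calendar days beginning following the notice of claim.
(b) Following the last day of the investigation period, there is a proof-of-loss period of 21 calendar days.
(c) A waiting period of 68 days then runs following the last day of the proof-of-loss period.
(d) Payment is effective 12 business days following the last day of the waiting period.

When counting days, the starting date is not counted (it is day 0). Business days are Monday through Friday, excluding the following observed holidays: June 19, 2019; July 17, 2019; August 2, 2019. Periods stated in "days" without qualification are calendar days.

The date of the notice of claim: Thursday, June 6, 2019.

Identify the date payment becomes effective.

November 5, 2019

The last day of the investigation period: 45 calendar days after June 6, 2019 is July 21, 2019.
The last day of the proof-of-loss period: 21 calendar days after July 21, 2019 is August 11, 2019.
Adding 68 calendar days to August 11, 2019 gives October 18, 2019, which is the last day of the waiting period.
From Friday, October 18, 2019, 12 business days (Oct 21, Oct 22, Oct 23, Oct 24, …, Nov 1, Nov 4, Nov 5, skipping weekends) brings us to Tuesday, November 5, 2019, which is the date payment becomes effective.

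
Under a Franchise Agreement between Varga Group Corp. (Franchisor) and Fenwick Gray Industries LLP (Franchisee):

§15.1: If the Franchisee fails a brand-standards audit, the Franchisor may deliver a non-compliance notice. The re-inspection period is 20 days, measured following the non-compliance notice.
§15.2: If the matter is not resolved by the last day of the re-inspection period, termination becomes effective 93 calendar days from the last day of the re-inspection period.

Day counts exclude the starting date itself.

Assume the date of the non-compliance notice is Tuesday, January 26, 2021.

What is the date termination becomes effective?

The last day of the re-inspection period: January 26, 2021 + 20 days = February 15, 2021.
Adding 93 calendar days to February 15, 2021 gives May 19, 2021, which is the date termination becomes effective.

May 19, 2021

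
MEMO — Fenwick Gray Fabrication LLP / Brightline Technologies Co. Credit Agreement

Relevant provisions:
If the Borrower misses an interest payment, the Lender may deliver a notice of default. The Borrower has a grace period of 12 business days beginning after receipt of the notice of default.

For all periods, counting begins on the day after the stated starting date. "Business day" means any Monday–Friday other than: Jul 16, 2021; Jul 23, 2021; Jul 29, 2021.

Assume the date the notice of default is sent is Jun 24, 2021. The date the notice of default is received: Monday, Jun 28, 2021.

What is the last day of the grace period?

The last day of the grace period: counting 12 business days from Monday, Jun 28, 2021 (Jun 29, Jun 30, Jul 1, Jul 2, …, Jul 12, Jul 13, Jul 14, skipping weekends) reaches Wednesday, Jul 14, 2021.

Jul 14, 2021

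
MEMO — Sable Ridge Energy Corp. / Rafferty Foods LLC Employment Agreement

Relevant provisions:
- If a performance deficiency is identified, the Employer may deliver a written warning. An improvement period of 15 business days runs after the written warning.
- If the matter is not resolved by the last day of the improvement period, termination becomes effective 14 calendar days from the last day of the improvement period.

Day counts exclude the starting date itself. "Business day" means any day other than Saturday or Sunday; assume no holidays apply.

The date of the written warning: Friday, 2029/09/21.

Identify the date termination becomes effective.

2029/10/26

From Friday, 2029/09/21, 15 business days (Sep 24, Sep 25, Sep 26, Sep 27, …, Oct 10, Oct 11, Oct 12, skipping weekends) brings us to Friday, 2029/10/12, which is the last day of the improvement period.
Adding 14 calendar days to 2029/10/12 gives 2029/10/26, which is the date termination becomes effective.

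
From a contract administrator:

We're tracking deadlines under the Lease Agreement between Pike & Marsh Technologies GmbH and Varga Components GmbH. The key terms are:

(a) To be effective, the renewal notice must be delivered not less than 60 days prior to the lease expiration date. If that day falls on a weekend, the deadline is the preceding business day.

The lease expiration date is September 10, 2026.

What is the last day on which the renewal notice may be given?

September 10, 2026 minus 60 days is July 12, 2026. That is a Sunday, so the deadline moves back to Friday, July 10, 2026.

July 10, 2026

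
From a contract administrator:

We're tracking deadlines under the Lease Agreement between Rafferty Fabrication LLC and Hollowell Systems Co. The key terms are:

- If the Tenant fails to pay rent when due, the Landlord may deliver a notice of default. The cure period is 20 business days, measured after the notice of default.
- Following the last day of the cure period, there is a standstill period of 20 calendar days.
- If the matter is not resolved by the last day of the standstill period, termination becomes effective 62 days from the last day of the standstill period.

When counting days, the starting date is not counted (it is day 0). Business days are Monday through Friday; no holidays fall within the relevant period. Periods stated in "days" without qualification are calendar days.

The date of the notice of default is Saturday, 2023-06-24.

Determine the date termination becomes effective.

From Saturday, 2023-06-24, 20 business days (Jun 26, Jun 27, Jun 28, Jun 29, …, Jul 19, Jul 20, Jul 21, skipping weekends) brings us to Friday, 2023-07-21, which is the last day of the cure period.
The last day of the standstill period: 2023-07-21 + 20 days = 2023-08-10.
Adding 62 calendar days to 2023-08-10 gives 2023-10-11, which is the date termination becomes effective.

2023-10-11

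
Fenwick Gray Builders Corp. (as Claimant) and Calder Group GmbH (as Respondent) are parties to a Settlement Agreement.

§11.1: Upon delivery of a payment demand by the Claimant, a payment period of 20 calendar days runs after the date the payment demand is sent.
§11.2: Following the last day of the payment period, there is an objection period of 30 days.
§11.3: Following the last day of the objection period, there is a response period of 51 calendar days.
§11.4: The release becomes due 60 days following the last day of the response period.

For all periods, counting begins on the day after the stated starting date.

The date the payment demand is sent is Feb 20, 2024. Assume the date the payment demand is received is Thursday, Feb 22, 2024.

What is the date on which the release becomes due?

Adding 20 calendar days to Feb 20, 2024 gives Mar 11, 2024, which is the last day of the payment period.
The last day of the objection period: Mar 11, 2024 + 30 days = Apr 10, 2024.
The last day of the response period: 51 calendar days after Apr 10, 2024 is May 31, 2024.
The date on which the release becomes due: May 31, 2024 + 60 days = Jul 30, 2024.

Jul 30, 2024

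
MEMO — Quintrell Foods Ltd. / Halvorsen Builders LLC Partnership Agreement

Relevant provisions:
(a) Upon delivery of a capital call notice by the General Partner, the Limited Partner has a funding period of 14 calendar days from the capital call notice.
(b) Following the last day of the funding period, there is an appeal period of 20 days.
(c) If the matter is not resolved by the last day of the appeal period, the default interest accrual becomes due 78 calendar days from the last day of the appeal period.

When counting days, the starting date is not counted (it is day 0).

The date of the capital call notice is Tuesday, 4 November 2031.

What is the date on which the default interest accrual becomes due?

24 February 2032

Adding 14 calendar days to 4 November 2031 gives 18 November 2031, which is the last day of the funding period.
The last day of the appeal period: 18 November 2031 + 20 days = 8 December 2031.
The date on which the default interest accrual becomes due: 78 calendar days after 8 December 2031 is 24 February 2032.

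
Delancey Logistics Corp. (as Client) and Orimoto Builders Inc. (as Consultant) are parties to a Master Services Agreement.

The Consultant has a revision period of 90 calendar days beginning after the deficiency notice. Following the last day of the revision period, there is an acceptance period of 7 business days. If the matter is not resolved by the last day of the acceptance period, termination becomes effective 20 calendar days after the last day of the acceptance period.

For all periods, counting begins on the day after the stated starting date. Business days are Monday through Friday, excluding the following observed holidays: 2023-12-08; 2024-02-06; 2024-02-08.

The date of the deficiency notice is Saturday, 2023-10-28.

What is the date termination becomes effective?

The last day of the revision period: 2023-10-28 + 90 days = 2024-01-26.
The last day of the acceptance period: 7 business days after Friday, 2024-01-26, skipping weekends and the listed holiday on Feb 6 — Jan 29, Jan 30, Jan 31, Feb 1, Feb 2, Feb 5, Feb 7 — lands on Wednesday, 2024-02-07.
The date termination becomes effective: 20 calendar days after 2024-02-07 is 2024-02-27.

2024-02-27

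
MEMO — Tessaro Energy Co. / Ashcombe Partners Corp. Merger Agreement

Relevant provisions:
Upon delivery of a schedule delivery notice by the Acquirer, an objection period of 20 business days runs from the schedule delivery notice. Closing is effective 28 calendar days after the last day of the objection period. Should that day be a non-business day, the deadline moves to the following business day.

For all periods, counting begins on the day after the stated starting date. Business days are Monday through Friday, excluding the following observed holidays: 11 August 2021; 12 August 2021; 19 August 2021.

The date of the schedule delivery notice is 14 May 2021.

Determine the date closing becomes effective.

The last day of the objection period: 20 business days after Friday, 14 May 2021, skipping weekends — May 17, May 18, May 19, May 20, …, Jun 9, Jun 10, Jun 11 — lands on Friday, 11 June 2021.
The date closing becomes effective: 28 calendar days after 11 June 2021 is 9 July 2021. 9 July 2021 is a Friday and is not a listed holiday, so no roll-forward applies.

9 July 2021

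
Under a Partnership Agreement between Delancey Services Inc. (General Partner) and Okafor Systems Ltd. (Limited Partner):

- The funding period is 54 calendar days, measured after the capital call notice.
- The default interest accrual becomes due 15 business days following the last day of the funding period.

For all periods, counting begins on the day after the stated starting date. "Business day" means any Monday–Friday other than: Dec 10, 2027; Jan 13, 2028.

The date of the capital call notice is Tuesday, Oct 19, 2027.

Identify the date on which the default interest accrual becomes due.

Dec 31, 2027

Adding 54 calendar days to Oct 19, 2027 gives Dec 12, 2027, which is the last day of the funding period.
The date on which the default interest accrual becomes due: 15 business days after Sunday, Dec 12, 2027, skipping weekends — Dec 13, Dec 14, Dec 15, Dec 16, …, Dec 29, Dec 30, Dec 31 — lands on Friday, Dec 31, 2027.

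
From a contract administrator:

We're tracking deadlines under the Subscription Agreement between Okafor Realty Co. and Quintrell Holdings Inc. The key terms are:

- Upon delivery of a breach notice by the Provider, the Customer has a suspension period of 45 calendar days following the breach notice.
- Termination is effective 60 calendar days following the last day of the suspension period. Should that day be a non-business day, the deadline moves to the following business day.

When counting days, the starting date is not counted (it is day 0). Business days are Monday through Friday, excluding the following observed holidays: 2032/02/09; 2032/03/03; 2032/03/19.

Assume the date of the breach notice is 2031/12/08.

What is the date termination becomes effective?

2032/03/22

Adding 45 calendar days to 2031/12/08 gives 2032/01/22, which is the last day of the suspension period.
The date termination becomes effective: 60 calendar days after 2032/01/22 is 2032/03/22. 2032/03/22 is a Monday and is not a listed holiday, so no roll-forward applies.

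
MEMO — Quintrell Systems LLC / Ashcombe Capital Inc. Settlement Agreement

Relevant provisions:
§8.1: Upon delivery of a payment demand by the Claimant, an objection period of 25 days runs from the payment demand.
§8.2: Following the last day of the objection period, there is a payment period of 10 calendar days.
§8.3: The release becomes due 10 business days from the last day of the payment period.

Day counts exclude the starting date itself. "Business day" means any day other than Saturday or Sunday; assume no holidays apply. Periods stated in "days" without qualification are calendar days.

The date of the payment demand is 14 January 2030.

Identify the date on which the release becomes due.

4 March 2030

The last day of the objection period: 14 January 2030 + 25 days = 8 February 2030.
Adding 10 calendar days to 8 February 2030 gives 18 February 2030, which is the last day of the payment period.
From Monday, 18 February 2030, 10 business days (Feb 19, Feb 20, Feb 21, Feb 22, Feb 25, Feb 26, Feb 27, Feb 28, Mar 1, Mar 4, skipping weekends) brings us to Monday, 4 March 2030, which is the date on which the release becomes due.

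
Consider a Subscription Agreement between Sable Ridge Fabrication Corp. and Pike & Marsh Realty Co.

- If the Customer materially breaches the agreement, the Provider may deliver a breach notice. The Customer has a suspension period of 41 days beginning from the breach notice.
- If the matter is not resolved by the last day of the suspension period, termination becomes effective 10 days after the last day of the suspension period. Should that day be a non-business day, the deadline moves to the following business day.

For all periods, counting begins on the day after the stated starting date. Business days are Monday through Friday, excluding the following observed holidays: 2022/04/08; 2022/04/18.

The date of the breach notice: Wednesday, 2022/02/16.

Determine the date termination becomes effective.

2022/04/11

The last day of the suspension period: 41 calendar days after 2022/02/16 is 2022/03/29.
The date termination becomes effective: 10 calendar days after 2022/03/29 is 2022/04/08. That falls on Friday, a listed holiday, so it rolls to the next business day, Monday, 2022/04/11.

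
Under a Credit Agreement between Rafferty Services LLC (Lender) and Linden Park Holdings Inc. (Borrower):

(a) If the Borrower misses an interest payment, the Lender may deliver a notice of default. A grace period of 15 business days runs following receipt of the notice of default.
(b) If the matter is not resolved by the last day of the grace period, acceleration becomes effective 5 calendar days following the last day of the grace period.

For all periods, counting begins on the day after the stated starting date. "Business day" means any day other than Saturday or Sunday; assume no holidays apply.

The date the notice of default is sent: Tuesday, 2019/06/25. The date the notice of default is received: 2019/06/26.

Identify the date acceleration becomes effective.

The last day of the grace period: 15 business days after Wednesday, 2019/06/26, skipping weekends — Jun 27, Jun 28, Jul 1, Jul 2, …, Jul 15, Jul 16, Jul 17 — lands on Wednesday, 2019/07/17.
The date acceleration becomes effective: 2019/07/17 + 5 days = 2019/07/22.

2019/07/22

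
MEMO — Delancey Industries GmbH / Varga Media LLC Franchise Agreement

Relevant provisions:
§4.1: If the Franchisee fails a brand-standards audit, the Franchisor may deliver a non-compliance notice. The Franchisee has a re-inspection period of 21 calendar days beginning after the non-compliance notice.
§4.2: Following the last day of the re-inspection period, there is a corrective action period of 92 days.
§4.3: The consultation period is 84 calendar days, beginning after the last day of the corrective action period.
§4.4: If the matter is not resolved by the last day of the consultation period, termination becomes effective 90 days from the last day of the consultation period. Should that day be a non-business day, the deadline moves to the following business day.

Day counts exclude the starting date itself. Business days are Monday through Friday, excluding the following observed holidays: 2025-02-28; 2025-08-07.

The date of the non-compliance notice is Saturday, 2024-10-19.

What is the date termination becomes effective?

2025-08-04

The last day of the re-inspection period: 21 calendar days after 2024-10-19 is 2024-11-09.
Adding 92 calendar days to 2024-11-09 gives 2025-02-09, which is the last day of the corrective action period.
The last day of the consultation period: 2025-02-09 + 84 days = 2025-05-04.
The date termination becomes effective: 90 calendar days after 2025-05-04 is 2025-08-02. That falls on a Saturday, so it rolls to the next business day, Monday, 2025-08-04.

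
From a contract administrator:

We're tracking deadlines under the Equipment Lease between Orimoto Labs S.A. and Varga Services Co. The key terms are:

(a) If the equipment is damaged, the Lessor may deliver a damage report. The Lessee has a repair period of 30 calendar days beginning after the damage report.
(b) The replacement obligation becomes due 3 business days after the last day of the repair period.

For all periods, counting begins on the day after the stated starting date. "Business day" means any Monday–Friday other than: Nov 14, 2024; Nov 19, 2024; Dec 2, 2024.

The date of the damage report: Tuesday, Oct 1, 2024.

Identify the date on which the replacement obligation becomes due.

Nov 5, 2024

Adding 30 calendar days to Oct 1, 2024 gives Oct 31, 2024, which is the last day of the repair period.
The date on which the replacement obligation becomes due: 3 business days after Thursday, Oct 31, 2024, skipping weekends — Nov 1, Nov 4, Nov 5 — lands on Tuesday, Nov 5, 2024.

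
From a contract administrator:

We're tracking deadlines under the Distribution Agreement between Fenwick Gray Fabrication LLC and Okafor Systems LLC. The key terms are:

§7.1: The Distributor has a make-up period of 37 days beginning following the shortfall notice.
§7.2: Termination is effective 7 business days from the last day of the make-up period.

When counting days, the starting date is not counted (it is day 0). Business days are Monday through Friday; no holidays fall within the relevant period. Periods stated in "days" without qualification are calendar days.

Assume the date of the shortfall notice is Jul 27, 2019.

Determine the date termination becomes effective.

Sep 11, 2019

The last day of the make-up period: 37 calendar days after Jul 27, 2019 is Sep 2, 2019.
The date termination becomes effective: counting 7 business days from Monday, Sep 2, 2019 (Sep 3, Sep 4, Sep 5, Sep 6, Sep 9, Sep 10, Sep 11, skipping weekends) reaches Wednesday, Sep 11, 2019.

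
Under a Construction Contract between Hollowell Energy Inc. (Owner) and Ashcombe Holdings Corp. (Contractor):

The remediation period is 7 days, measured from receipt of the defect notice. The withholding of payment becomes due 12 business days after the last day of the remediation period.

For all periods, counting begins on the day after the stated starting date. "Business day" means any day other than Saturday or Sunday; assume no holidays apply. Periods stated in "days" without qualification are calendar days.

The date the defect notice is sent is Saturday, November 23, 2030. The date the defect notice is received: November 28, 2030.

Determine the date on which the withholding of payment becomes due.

December 23, 2030

Adding 7 calendar days to November 28, 2030 gives December 5, 2030, which is the last day of the remediation period.
The date on which the withholding of payment becomes due: 12 business days after Thursday, December 5, 2030, skipping weekends — Dec 6, Dec 9, Dec 10, Dec 11, …, Dec 19, Dec 20, Dec 23 — lands on Monday, December 23, 2030.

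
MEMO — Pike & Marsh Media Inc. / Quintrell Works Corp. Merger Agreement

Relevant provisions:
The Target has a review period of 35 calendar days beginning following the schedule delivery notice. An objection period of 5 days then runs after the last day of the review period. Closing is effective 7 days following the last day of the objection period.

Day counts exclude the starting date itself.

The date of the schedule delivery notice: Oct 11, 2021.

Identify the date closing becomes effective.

Adding 35 calendar days to Oct 11, 2021 gives Nov 15, 2021, which is the last day of the review period.
Adding 5 calendar days to Nov 15, 2021 gives Nov 20, 2021, which is the last day of the objection period.
Adding 7 calendar days to Nov 20, 2021 gives Nov 27, 2021, which is the date closing becomes effective.

Nov 27, 2021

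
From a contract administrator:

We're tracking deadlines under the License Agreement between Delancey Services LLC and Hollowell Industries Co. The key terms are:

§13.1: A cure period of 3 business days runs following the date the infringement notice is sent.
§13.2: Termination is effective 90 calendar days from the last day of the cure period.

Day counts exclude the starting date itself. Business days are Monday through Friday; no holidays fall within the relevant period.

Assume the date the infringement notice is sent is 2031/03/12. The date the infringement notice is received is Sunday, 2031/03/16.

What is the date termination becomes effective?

From Wednesday, 2031/03/12, 3 business days (Mar 13, Mar 14, Mar 17, skipping weekends) brings us to Monday, 2031/03/17, which is the last day of the cure period.
The date termination becomes effective: 90 calendar days after 2031/03/17 is 2031/06/15.

2031/06/15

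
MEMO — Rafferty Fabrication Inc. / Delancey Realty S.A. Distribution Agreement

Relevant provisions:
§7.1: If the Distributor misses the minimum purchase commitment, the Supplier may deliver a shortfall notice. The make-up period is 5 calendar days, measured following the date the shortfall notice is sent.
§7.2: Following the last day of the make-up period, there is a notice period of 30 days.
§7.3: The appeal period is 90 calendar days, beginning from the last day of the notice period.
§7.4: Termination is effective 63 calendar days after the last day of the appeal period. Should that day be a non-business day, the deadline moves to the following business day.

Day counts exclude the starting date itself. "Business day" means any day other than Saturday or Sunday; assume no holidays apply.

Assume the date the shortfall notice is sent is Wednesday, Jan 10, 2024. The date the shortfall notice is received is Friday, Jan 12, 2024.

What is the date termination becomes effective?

The last day of the make-up period: 5 calendar days after Jan 10, 2024 is Jan 15, 2024.
Adding 30 calendar days to Jan 15, 2024 gives Feb 14, 2024, which is the last day of the notice period.
The last day of the appeal period: 90 calendar days after Feb 14, 2024 is May 14, 2024.
Adding 63 calendar days to May 14, 2024 gives Jul 16, 2024, which is the date termination becomes effective. Jul 16, 2024 is a Tuesday, so no roll-forward applies.

Jul 16, 2024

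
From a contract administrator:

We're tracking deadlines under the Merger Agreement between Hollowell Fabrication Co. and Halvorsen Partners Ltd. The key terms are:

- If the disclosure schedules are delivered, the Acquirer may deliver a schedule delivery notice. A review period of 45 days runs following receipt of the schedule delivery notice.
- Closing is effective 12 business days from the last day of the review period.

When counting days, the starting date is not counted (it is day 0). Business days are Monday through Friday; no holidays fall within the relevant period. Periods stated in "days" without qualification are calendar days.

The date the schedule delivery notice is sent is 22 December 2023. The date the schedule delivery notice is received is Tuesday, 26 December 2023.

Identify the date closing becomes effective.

27 February 2024

The last day of the review period: 26 December 2023 + 45 days = 9 February 2024.
The date closing becomes effective: 12 business days after Friday, 9 February 2024, skipping weekends — Feb 12, Feb 13, Feb 14, Feb 15, …, Feb 23, Feb 26, Feb 27 — lands on Tuesday, 27 February 2024.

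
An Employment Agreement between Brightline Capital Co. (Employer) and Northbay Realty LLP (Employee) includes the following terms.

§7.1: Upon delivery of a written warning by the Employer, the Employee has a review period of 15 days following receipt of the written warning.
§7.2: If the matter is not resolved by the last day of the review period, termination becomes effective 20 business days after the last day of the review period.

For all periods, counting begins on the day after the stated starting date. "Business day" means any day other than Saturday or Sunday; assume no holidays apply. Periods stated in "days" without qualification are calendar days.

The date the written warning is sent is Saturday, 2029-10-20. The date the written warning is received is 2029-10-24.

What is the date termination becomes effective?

2029-12-06

The last day of the review period: 2029-10-24 + 15 days = 2029-11-08.
The date termination becomes effective: 20 business days after Thursday, 2029-11-08, skipping weekends — Nov 9, Nov 12, Nov 13, Nov 14, …, Dec 4, Dec 5, Dec 6 — lands on Thursday, 2029-12-06.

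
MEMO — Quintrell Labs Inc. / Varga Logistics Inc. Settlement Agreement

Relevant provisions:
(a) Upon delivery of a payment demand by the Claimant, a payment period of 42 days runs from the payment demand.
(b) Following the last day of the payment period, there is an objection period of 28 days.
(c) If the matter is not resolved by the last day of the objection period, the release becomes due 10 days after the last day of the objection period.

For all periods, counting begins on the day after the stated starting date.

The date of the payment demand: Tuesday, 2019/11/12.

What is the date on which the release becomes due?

The last day of the payment period: 2019/11/12 + 42 days = 2019/12/24.
Adding 28 calendar days to 2019/12/24 gives 2020/01/21, which is the last day of the objection period.
The date on which the release becomes due: 2020/01/21 + 10 days = 2020/01/31.

2020/01/31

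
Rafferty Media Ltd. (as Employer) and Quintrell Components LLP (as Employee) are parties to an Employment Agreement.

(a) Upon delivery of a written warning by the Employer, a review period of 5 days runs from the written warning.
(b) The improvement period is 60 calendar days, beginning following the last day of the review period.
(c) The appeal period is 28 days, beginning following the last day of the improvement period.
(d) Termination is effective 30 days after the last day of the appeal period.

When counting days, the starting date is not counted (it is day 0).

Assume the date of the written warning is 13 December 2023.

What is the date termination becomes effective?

The last day of the review period: 13 December 2023 + 5 days = 18 December 2023.
The last day of the improvement period: 18 December 2023 + 60 days = 16 February 2024.
The last day of the appeal period: 16 February 2024 + 28 days = 15 March 2024.
The date termination becomes effective: 15 March 2024 + 30 days = 14 April 2024.

14 April 2024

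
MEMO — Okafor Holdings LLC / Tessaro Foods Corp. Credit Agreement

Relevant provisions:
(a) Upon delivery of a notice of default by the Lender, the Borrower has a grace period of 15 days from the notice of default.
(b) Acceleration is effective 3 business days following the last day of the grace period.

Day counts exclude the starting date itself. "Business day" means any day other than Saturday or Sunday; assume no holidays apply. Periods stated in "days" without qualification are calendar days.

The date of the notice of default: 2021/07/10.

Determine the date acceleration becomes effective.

2021/07/28

The last day of the grace period: 15 calendar days after 2021/07/10 is 2021/07/25.
The date acceleration becomes effective: 3 business days after Sunday, 2021/07/25, skipping weekends — Jul 26, Jul 27, Jul 28 — lands on Wednesday, 2021/07/28.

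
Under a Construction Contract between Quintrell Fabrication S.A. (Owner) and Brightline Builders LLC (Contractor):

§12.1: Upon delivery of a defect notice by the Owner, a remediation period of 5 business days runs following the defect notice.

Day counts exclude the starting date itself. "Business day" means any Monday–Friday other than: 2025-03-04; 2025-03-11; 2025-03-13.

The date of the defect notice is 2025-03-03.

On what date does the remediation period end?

2025-03-12

From Monday, 2025-03-03, 5 business days (Mar 5, Mar 6, Mar 7, Mar 10, Mar 12, skipping weekends and the listed holidays on Mar 4, Mar 11) brings us to Wednesday, 2025-03-12, which is the last day of the remediation period.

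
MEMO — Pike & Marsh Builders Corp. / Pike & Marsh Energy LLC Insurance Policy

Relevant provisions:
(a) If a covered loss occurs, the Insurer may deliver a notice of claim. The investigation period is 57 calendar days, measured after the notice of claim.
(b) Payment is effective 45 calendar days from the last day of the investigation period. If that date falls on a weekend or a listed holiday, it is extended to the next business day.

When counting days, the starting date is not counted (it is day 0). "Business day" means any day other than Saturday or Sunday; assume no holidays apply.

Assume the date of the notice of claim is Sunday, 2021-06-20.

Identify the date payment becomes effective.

2021-09-30

The last day of the investigation period: 2021-06-20 + 57 days = 2021-08-16.
The date payment becomes effective: 45 calendar days after 2021-08-16 is 2021-09-30. 2021-09-30 is a Thursday, so no roll-forward applies.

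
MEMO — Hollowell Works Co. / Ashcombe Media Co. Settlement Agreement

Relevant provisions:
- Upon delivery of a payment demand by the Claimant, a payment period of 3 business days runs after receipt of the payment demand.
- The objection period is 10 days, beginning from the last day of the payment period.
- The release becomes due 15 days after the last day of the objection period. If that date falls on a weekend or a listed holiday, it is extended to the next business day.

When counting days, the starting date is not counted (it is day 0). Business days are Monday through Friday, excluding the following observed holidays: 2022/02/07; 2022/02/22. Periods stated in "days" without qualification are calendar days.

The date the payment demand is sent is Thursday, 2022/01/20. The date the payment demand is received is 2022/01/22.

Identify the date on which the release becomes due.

2022/02/21

From Saturday, 2022/01/22, 3 business days (Jan 24, Jan 25, Jan 26, skipping weekends) brings us to Wednesday, 2022/01/26, which is the last day of the payment period.
The last day of the objection period: 2022/01/26 + 10 days = 2022/02/05.
Adding 15 calendar days to 2022/02/05 gives 2022/02/20, which is the date on which the release becomes due. That falls on a Sunday, so it rolls to the next business day, Monday, 2022/02/21.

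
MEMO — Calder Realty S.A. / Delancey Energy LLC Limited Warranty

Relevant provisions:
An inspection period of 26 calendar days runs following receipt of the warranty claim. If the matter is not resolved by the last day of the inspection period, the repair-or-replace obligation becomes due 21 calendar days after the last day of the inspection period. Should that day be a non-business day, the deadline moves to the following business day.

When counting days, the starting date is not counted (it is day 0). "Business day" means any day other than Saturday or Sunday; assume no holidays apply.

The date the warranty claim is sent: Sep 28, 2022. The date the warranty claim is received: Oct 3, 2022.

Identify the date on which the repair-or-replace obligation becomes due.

The last day of the inspection period: Oct 3, 2022 + 26 days = Oct 29, 2022.
The date on which the repair-or-replace obligation becomes due: 21 calendar days after Oct 29, 2022 is Nov 19, 2022. That falls on a Saturday, so it rolls to the next business day, Monday, Nov 21, 2022.

Nov 21, 2022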